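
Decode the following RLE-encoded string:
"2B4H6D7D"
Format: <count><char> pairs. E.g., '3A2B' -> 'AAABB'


Expanding each <count><char> pair:
  2B -> 'BB'
  4H -> 'HHHH'
  6D -> 'DDDDDD'
  7D -> 'DDDDDDD'

Decoded = BBHHHHDDDDDDDDDDDDD


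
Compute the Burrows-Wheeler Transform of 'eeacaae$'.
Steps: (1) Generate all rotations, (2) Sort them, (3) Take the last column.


Rotations (sorted):
  0: $eeacaae -> last char: e
  1: aae$eeac -> last char: c
  2: acaae$ee -> last char: e
  3: ae$eeaca -> last char: a
  4: caae$eea -> last char: a
  5: e$eeacaa -> last char: a
  6: eacaae$e -> last char: e
  7: eeacaae$ -> last char: $


BWT = eceaaae$


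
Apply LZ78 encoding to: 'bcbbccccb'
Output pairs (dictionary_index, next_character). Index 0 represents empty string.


LZ78 encoding steps:
Dictionary: {0: ''}
Step 1: w='' (idx 0), next='b' -> output (0, 'b'), add 'b' as idx 1
Step 2: w='' (idx 0), next='c' -> output (0, 'c'), add 'c' as idx 2
Step 3: w='b' (idx 1), next='b' -> output (1, 'b'), add 'bb' as idx 3
Step 4: w='c' (idx 2), next='c' -> output (2, 'c'), add 'cc' as idx 4
Step 5: w='cc' (idx 4), next='b' -> output (4, 'b'), add 'ccb' as idx 5


Encoded: [(0, 'b'), (0, 'c'), (1, 'b'), (2, 'c'), (4, 'b')]


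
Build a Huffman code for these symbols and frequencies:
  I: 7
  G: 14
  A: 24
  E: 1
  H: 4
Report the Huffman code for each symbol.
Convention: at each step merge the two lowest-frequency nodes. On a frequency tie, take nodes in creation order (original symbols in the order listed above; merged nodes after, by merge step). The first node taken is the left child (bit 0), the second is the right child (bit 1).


Huffman tree construction:
Step 1: Merge E(1) + H(4) = 5
Step 2: Merge (E+H)(5) + I(7) = 12
Step 3: Merge ((E+H)+I)(12) + G(14) = 26
Step 4: Merge A(24) + (((E+H)+I)+G)(26) = 50
Read each symbol's code off the tree from the root (left child = 0, right child = 1).

Codes:
  I: 101 (length 3)
  G: 11 (length 2)
  A: 0 (length 1)
  E: 1000 (length 4)
  H: 1001 (length 4)
Average code length: 93/50 = 1.8600 bits/symbol


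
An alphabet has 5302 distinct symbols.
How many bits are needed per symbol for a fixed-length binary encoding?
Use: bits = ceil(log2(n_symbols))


log2(5302) = 12.3723
Bracket: 2^12 = 4096 < 5302 <= 2^13 = 8192
So ceil(log2(5302)) = 13

bits = ceil(log2(5302)) = ceil(12.3723) = 13 bits


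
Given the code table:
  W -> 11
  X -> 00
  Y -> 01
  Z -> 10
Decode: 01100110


Decoding:
01 -> Y
10 -> Z
01 -> Y
10 -> Z


Result: YZYZ


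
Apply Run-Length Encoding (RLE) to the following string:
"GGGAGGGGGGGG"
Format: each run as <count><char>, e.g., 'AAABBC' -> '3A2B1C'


Scanning runs left to right:
  i=0: run of 'G' x 3 -> '3G'
  i=3: run of 'A' x 1 -> '1A'
  i=4: run of 'G' x 8 -> '8G'

RLE = 3G1A8G


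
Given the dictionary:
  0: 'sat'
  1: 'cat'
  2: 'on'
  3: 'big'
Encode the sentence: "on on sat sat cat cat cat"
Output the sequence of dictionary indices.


Look up each word in the dictionary:
  'on' -> 2
  'on' -> 2
  'sat' -> 0
  'sat' -> 0
  'cat' -> 1
  'cat' -> 1
  'cat' -> 1

Encoded: [2, 2, 0, 0, 1, 1, 1]


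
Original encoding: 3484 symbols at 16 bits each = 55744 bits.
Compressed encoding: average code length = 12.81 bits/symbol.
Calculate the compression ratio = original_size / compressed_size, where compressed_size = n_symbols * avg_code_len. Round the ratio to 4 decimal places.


original_size = n_symbols * orig_bits = 3484 * 16 = 55744 bits
compressed_size = n_symbols * avg_code_len = 3484 * 12.81 = 44630.04 bits
ratio = original_size / compressed_size = 55744 / 44630.04 = 1.249

Compression ratio = 1.249


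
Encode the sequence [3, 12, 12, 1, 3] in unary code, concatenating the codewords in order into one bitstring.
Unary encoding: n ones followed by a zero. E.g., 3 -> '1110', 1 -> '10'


Encode each number as n ones followed by a terminating 0:
  3 -> 1110 (4 bits)
  12 -> 1111111111110 (13 bits)
  12 -> 1111111111110 (13 bits)
  1 -> 10 (2 bits)
  3 -> 1110 (4 bits)
Total length = 4 + 13 + 13 + 2 + 4 = 36 bits.

Unary([3, 12, 12, 1, 3]) = 111011111111111101111111111110101110 (36 bits)


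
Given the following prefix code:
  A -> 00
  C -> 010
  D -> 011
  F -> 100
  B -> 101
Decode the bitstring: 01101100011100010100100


Decoding step by step:
Bits 011 -> D
Bits 011 -> D
Bits 00 -> A
Bits 011 -> D
Bits 100 -> F
Bits 010 -> C
Bits 100 -> F
Bits 100 -> F


Decoded message: DDADFCFF


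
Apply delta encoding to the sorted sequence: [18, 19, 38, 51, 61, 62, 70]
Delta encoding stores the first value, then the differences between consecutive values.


First value: 18
Deltas:
  19 - 18 = 1
  38 - 19 = 19
  51 - 38 = 13
  61 - 51 = 10
  62 - 61 = 1
  70 - 62 = 8


Delta encoded: [18, 1, 19, 13, 10, 1, 8]


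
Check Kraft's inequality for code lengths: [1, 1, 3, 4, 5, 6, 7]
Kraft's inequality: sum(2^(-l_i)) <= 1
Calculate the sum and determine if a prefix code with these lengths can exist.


Sum = 2^(-1) + 2^(-1) + 2^(-3) + 2^(-4) + 2^(-5) + 2^(-6) + 2^(-7)
    = 0.5 + 0.5 + 0.125 + 0.0625 + 0.03125 + 0.015625 + 0.0078125
    = 159/128 = 1.2421875
Since 1.2421875 > 1, Kraft's inequality is NOT satisfied.
A prefix code with these lengths CANNOT exist.

Kraft sum = 1.2421875. Not satisfied.


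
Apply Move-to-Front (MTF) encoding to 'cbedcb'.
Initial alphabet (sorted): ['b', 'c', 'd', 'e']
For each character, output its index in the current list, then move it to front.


MTF encoding:
'c': index 1 in ['b', 'c', 'd', 'e'] -> ['c', 'b', 'd', 'e']
'b': index 1 in ['c', 'b', 'd', 'e'] -> ['b', 'c', 'd', 'e']
'e': index 3 in ['b', 'c', 'd', 'e'] -> ['e', 'b', 'c', 'd']
'd': index 3 in ['e', 'b', 'c', 'd'] -> ['d', 'e', 'b', 'c']
'c': index 3 in ['d', 'e', 'b', 'c'] -> ['c', 'd', 'e', 'b']
'b': index 3 in ['c', 'd', 'e', 'b'] -> ['b', 'c', 'd', 'e']


Output: [1, 1, 3, 3, 3, 3]


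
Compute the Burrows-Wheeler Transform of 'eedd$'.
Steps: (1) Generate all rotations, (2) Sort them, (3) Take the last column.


Rotations (sorted):
  0: $eedd -> last char: d
  1: d$eed -> last char: d
  2: dd$ee -> last char: e
  3: edd$e -> last char: e
  4: eedd$ -> last char: $


BWT = ddee$


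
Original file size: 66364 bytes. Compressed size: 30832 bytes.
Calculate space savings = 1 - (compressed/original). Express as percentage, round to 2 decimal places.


ratio = compressed/original = 30832/66364 = 0.464589
savings = 1 - ratio = 1 - 0.464589 = 0.535411
as a percentage: 0.535411 * 100 = 53.54%

Space savings = 1 - 30832/66364 = 53.54%


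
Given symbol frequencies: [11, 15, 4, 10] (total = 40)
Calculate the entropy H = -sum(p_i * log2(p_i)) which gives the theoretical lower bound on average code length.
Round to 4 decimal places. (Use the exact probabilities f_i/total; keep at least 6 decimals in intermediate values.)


Per-symbol terms -p_i * log2(p_i) with p_i = f_i/40:
  p = 11/40 = 0.275000: log2(p) = -1.862496, -p*log2(p) = 0.512187
  p = 15/40 = 0.375000: log2(p) = -1.415037, -p*log2(p) = 0.530639
  p = 4/40 = 0.100000: log2(p) = -3.321928, -p*log2(p) = 0.332193
  p = 10/40 = 0.250000: log2(p) = -2.000000, -p*log2(p) = 0.500000
H = 0.512187 + 0.530639 + 0.332193 + 0.500000 = 1.875019

H = 1.875 bits/symbol


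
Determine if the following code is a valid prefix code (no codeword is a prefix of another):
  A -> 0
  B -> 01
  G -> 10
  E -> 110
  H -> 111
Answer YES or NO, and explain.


Checking each pair (does one codeword prefix another?):
  A='0' vs B='01': prefix -- VIOLATION

NO -- this is NOT a valid prefix code. A (0) is a prefix of B (01).


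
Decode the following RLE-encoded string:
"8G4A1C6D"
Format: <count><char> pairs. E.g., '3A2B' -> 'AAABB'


Expanding each <count><char> pair:
  8G -> 'GGGGGGGG'
  4A -> 'AAAA'
  1C -> 'C'
  6D -> 'DDDDDD'

Decoded = GGGGGGGGAAAACDDDDDD


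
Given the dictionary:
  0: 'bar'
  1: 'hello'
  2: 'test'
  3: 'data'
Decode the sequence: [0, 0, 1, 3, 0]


Look up each index in the dictionary:
  0 -> 'bar'
  0 -> 'bar'
  1 -> 'hello'
  3 -> 'data'
  0 -> 'bar'

Decoded: "bar bar hello data bar"


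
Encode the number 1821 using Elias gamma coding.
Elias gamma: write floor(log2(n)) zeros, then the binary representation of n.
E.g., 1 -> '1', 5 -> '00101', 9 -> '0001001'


num_bits = floor(log2(1821)) + 1 = 11
leading_zeros = num_bits - 1 = 10
binary(1821) = 11100011101

Elias gamma(1821) = '0000000000' + '11100011101' = 000000000011100011101 (21 bits)


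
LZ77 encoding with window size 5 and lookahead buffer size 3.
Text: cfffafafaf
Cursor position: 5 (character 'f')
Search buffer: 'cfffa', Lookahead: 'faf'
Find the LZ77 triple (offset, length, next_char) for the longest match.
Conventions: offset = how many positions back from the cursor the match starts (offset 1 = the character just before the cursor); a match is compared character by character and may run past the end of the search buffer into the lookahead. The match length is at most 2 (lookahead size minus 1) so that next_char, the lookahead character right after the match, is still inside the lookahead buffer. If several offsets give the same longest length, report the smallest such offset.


Try each offset into the search buffer:
  offset=1 (pos 4, char 'a'): match length 0
  offset=2 (pos 3, char 'f'): match length 2
  offset=3 (pos 2, char 'f'): match length 1
  offset=4 (pos 1, char 'f'): match length 1
  offset=5 (pos 0, char 'c'): match length 0
Longest match has length 2 at offset 2.
next_char = character at position 5 + 2 = 7 -> 'f'

Best match: offset=2, length=2 (matching 'fa' starting at position 3)
LZ77 triple: (2, 2, 'f')


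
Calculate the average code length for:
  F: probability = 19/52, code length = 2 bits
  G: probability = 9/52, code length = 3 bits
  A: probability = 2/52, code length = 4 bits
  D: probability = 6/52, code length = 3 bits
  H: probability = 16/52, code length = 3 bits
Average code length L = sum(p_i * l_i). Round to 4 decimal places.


Weighted contributions p_i * l_i:
  F: (19/52) * 2 = 38/52
  G: (9/52) * 3 = 27/52
  A: (2/52) * 4 = 8/52
  D: (6/52) * 3 = 18/52
  H: (16/52) * 3 = 48/52
Sum = (38 + 27 + 8 + 18 + 48)/52 = 139/52

L = 139/52 = 2.6731 bits/symbol


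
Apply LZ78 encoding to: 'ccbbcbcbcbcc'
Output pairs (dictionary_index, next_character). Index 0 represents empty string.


LZ78 encoding steps:
Dictionary: {0: ''}
Step 1: w='' (idx 0), next='c' -> output (0, 'c'), add 'c' as idx 1
Step 2: w='c' (idx 1), next='b' -> output (1, 'b'), add 'cb' as idx 2
Step 3: w='' (idx 0), next='b' -> output (0, 'b'), add 'b' as idx 3
Step 4: w='cb' (idx 2), next='c' -> output (2, 'c'), add 'cbc' as idx 4
Step 5: w='b' (idx 3), next='c' -> output (3, 'c'), add 'bc' as idx 5
Step 6: w='bc' (idx 5), next='c' -> output (5, 'c'), add 'bcc' as idx 6


Encoded: [(0, 'c'), (1, 'b'), (0, 'b'), (2, 'c'), (3, 'c'), (5, 'c')]


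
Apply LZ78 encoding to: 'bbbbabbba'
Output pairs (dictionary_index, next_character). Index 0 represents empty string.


LZ78 encoding steps:
Dictionary: {0: ''}
Step 1: w='' (idx 0), next='b' -> output (0, 'b'), add 'b' as idx 1
Step 2: w='b' (idx 1), next='b' -> output (1, 'b'), add 'bb' as idx 2
Step 3: w='b' (idx 1), next='a' -> output (1, 'a'), add 'ba' as idx 3
Step 4: w='bb' (idx 2), next='b' -> output (2, 'b'), add 'bbb' as idx 4
Step 5: w='' (idx 0), next='a' -> output (0, 'a'), add 'a' as idx 5


Encoded: [(0, 'b'), (1, 'b'), (1, 'a'), (2, 'b'), (0, 'a')]


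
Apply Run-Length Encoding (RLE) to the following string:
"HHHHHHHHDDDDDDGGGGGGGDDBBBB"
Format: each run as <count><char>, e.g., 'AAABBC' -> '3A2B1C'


Scanning runs left to right:
  i=0: run of 'H' x 8 -> '8H'
  i=8: run of 'D' x 6 -> '6D'
  i=14: run of 'G' x 7 -> '7G'
  i=21: run of 'D' x 2 -> '2D'
  i=23: run of 'B' x 4 -> '4B'

RLE = 8H6D7G2D4B


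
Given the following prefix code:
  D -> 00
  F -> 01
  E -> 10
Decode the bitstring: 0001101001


Decoding step by step:
Bits 00 -> D
Bits 01 -> F
Bits 10 -> E
Bits 10 -> E
Bits 01 -> F


Decoded message: DFEEF


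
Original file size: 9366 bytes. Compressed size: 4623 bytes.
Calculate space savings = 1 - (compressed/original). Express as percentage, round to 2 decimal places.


ratio = compressed/original = 4623/9366 = 0.493594
savings = 1 - ratio = 1 - 0.493594 = 0.506406
as a percentage: 0.506406 * 100 = 50.64%

Space savings = 1 - 4623/9366 = 50.64%


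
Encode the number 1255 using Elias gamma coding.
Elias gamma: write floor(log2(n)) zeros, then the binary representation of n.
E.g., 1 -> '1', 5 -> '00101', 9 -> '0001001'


num_bits = floor(log2(1255)) + 1 = 11
leading_zeros = num_bits - 1 = 10
binary(1255) = 10011100111

Elias gamma(1255) = '0000000000' + '10011100111' = 000000000010011100111 (21 bits)


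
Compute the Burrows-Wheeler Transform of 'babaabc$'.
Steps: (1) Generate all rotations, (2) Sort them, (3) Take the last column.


Rotations (sorted):
  0: $babaabc -> last char: c
  1: aabc$bab -> last char: b
  2: abaabc$b -> last char: b
  3: abc$baba -> last char: a
  4: baabc$ba -> last char: a
  5: babaabc$ -> last char: $
  6: bc$babaa -> last char: a
  7: c$babaab -> last char: b


BWT = cbbaa$ab


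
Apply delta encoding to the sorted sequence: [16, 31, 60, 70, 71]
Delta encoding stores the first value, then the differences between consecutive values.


First value: 16
Deltas:
  31 - 16 = 15
  60 - 31 = 29
  70 - 60 = 10
  71 - 70 = 1


Delta encoded: [16, 15, 29, 10, 1]


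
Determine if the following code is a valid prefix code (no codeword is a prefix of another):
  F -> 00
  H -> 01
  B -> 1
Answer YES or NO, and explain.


Checking each pair (does one codeword prefix another?):
  F='00' vs H='01': no prefix
  F='00' vs B='1': no prefix
  H='01' vs F='00': no prefix
  H='01' vs B='1': no prefix
  B='1' vs F='00': no prefix
  B='1' vs H='01': no prefix
No violation found over all pairs.

YES -- this is a valid prefix code. No codeword is a prefix of any other codeword.


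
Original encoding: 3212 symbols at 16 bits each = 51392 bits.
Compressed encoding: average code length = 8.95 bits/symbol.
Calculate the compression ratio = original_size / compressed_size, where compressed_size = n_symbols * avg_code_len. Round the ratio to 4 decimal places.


original_size = n_symbols * orig_bits = 3212 * 16 = 51392 bits
compressed_size = n_symbols * avg_code_len = 3212 * 8.95 = 28747.4 bits
ratio = original_size / compressed_size = 51392 / 28747.4 = 1.7877

Compression ratio = 1.7877


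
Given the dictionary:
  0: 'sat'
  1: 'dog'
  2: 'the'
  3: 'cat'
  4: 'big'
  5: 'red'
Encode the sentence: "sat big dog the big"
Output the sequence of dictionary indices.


Look up each word in the dictionary:
  'sat' -> 0
  'big' -> 4
  'dog' -> 1
  'the' -> 2
  'big' -> 4

Encoded: [0, 4, 1, 2, 4]


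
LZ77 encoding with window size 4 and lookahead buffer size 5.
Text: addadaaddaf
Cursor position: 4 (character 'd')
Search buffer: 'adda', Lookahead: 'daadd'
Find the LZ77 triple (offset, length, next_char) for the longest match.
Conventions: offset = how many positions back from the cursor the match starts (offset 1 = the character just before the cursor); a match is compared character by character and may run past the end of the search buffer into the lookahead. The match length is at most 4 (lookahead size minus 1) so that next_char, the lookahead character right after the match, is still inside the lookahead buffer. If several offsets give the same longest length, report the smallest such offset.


Try each offset into the search buffer:
  offset=1 (pos 3, char 'a'): match length 0
  offset=2 (pos 2, char 'd'): match length 2
  offset=3 (pos 1, char 'd'): match length 1
  offset=4 (pos 0, char 'a'): match length 0
Longest match has length 2 at offset 2.
next_char = character at position 4 + 2 = 6 -> 'a'

Best match: offset=2, length=2 (matching 'da' starting at position 2)
LZ77 triple: (2, 2, 'a')


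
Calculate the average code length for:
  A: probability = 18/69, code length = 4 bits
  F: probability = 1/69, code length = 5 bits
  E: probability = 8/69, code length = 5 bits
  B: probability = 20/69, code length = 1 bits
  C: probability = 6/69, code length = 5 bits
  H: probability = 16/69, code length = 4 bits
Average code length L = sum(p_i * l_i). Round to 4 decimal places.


Weighted contributions p_i * l_i:
  A: (18/69) * 4 = 72/69
  F: (1/69) * 5 = 5/69
  E: (8/69) * 5 = 40/69
  B: (20/69) * 1 = 20/69
  C: (6/69) * 5 = 30/69
  H: (16/69) * 4 = 64/69
Sum = (72 + 5 + 40 + 20 + 30 + 64)/69 = 231/69

L = 231/69 = 3.3478 bits/symbol


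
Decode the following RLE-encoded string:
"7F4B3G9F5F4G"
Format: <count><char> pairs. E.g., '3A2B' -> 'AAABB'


Expanding each <count><char> pair:
  7F -> 'FFFFFFF'
  4B -> 'BBBB'
  3G -> 'GGG'
  9F -> 'FFFFFFFFF'
  5F -> 'FFFFF'
  4G -> 'GGGG'

Decoded = FFFFFFFBBBBGGGFFFFFFFFFFFFFFGGGG


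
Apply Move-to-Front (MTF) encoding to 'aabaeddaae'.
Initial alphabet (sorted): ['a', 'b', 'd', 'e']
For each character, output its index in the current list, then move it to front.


MTF encoding:
'a': index 0 in ['a', 'b', 'd', 'e'] -> ['a', 'b', 'd', 'e']
'a': index 0 in ['a', 'b', 'd', 'e'] -> ['a', 'b', 'd', 'e']
'b': index 1 in ['a', 'b', 'd', 'e'] -> ['b', 'a', 'd', 'e']
'a': index 1 in ['b', 'a', 'd', 'e'] -> ['a', 'b', 'd', 'e']
'e': index 3 in ['a', 'b', 'd', 'e'] -> ['e', 'a', 'b', 'd']
'd': index 3 in ['e', 'a', 'b', 'd'] -> ['d', 'e', 'a', 'b']
'd': index 0 in ['d', 'e', 'a', 'b'] -> ['d', 'e', 'a', 'b']
'a': index 2 in ['d', 'e', 'a', 'b'] -> ['a', 'd', 'e', 'b']
'a': index 0 in ['a', 'd', 'e', 'b'] -> ['a', 'd', 'e', 'b']
'e': index 2 in ['a', 'd', 'e', 'b'] -> ['e', 'a', 'd', 'b']


Output: [0, 0, 1, 1, 3, 3, 0, 2, 0, 2]


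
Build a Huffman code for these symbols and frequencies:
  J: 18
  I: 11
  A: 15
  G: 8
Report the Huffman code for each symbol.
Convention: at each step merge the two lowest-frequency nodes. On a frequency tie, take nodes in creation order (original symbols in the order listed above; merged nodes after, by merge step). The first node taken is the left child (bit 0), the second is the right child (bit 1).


Huffman tree construction:
Step 1: Merge G(8) + I(11) = 19
Step 2: Merge A(15) + J(18) = 33
Step 3: Merge (G+I)(19) + (A+J)(33) = 52
Read each symbol's code off the tree from the root (left child = 0, right child = 1).

Codes:
  J: 11 (length 2)
  I: 01 (length 2)
  A: 10 (length 2)
  G: 00 (length 2)
Average code length: 104/52 = 2.0000 bits/symbol


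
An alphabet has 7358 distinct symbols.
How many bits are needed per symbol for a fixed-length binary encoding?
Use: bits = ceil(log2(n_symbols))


log2(7358) = 12.8451
Bracket: 2^12 = 4096 < 7358 <= 2^13 = 8192
So ceil(log2(7358)) = 13

bits = ceil(log2(7358)) = ceil(12.8451) = 13 bits


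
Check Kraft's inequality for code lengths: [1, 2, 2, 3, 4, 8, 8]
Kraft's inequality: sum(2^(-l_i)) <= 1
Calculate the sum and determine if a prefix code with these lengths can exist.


Sum = 2^(-1) + 2^(-2) + 2^(-2) + 2^(-3) + 2^(-4) + 2^(-8) + 2^(-8)
    = 0.5 + 0.25 + 0.25 + 0.125 + 0.0625 + 0.00390625 + 0.00390625
    = 306/256 = 1.1953125
Since 1.1953125 > 1, Kraft's inequality is NOT satisfied.
A prefix code with these lengths CANNOT exist.

Kraft sum = 1.1953125. Not satisfied.


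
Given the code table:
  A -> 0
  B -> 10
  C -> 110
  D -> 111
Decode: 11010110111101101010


Decoding:
110 -> C
10 -> B
110 -> C
111 -> D
10 -> B
110 -> C
10 -> B
10 -> B


Result: CBCDBCBB


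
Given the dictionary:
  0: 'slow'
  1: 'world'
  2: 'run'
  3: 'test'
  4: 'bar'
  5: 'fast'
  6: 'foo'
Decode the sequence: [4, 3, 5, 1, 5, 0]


Look up each index in the dictionary:
  4 -> 'bar'
  3 -> 'test'
  5 -> 'fast'
  1 -> 'world'
  5 -> 'fast'
  0 -> 'slow'

Decoded: "bar test fast world fast slow"


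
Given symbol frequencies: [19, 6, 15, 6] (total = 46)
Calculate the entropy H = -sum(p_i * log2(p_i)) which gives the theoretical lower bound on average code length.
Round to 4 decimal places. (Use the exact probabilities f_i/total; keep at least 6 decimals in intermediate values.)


Per-symbol terms -p_i * log2(p_i) with p_i = f_i/46:
  p = 19/46 = 0.413043: log2(p) = -1.275634, -p*log2(p) = 0.526892
  p = 6/46 = 0.130435: log2(p) = -2.938599, -p*log2(p) = 0.383296
  p = 15/46 = 0.326087: log2(p) = -1.616671, -p*log2(p) = 0.527175
  p = 6/46 = 0.130435: log2(p) = -2.938599, -p*log2(p) = 0.383296
H = 0.526892 + 0.383296 + 0.527175 + 0.383296 = 1.820659

H = 1.8207 bits/symbol


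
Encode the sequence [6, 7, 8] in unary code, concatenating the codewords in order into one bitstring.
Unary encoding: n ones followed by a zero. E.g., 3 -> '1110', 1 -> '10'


Encode each number as n ones followed by a terminating 0:
  6 -> 1111110 (7 bits)
  7 -> 11111110 (8 bits)
  8 -> 111111110 (9 bits)
Total length = 7 + 8 + 9 = 24 bits.

Unary([6, 7, 8]) = 111111011111110111111110 (24 bits)


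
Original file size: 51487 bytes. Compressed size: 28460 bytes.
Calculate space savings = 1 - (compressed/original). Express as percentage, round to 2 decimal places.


ratio = compressed/original = 28460/51487 = 0.552761
savings = 1 - ratio = 1 - 0.552761 = 0.447239
as a percentage: 0.447239 * 100 = 44.72%

Space savings = 1 - 28460/51487 = 44.72%


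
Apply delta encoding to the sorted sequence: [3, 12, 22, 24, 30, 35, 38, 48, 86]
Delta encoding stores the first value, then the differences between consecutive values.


First value: 3
Deltas:
  12 - 3 = 9
  22 - 12 = 10
  24 - 22 = 2
  30 - 24 = 6
  35 - 30 = 5
  38 - 35 = 3
  48 - 38 = 10
  86 - 48 = 38


Delta encoded: [3, 9, 10, 2, 6, 5, 3, 10, 38]


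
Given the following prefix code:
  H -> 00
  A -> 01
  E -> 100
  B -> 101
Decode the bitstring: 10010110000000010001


Decoding step by step:
Bits 100 -> E
Bits 101 -> B
Bits 100 -> E
Bits 00 -> H
Bits 00 -> H
Bits 00 -> H
Bits 100 -> E
Bits 01 -> A


Decoded message: EBEHHHEA


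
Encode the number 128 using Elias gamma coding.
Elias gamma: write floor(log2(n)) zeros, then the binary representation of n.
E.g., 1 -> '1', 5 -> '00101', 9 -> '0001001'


num_bits = floor(log2(128)) + 1 = 8
leading_zeros = num_bits - 1 = 7
binary(128) = 10000000

Elias gamma(128) = '0000000' + '10000000' = 000000010000000 (15 bits)


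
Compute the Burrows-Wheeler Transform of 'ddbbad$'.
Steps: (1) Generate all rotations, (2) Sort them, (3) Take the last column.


Rotations (sorted):
  0: $ddbbad -> last char: d
  1: ad$ddbb -> last char: b
  2: bad$ddb -> last char: b
  3: bbad$dd -> last char: d
  4: d$ddbba -> last char: a
  5: dbbad$d -> last char: d
  6: ddbbad$ -> last char: $


BWT = dbbdad$


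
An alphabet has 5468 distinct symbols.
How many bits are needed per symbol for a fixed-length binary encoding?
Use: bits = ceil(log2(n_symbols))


log2(5468) = 12.4168
Bracket: 2^12 = 4096 < 5468 <= 2^13 = 8192
So ceil(log2(5468)) = 13

bits = ceil(log2(5468)) = ceil(12.4168) = 13 bits


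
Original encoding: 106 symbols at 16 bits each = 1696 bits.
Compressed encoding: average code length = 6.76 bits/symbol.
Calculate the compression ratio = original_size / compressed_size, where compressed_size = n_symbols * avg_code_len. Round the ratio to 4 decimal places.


original_size = n_symbols * orig_bits = 106 * 16 = 1696 bits
compressed_size = n_symbols * avg_code_len = 106 * 6.76 = 716.56 bits
ratio = original_size / compressed_size = 1696 / 716.56 = 2.3669

Compression ratio = 2.3669


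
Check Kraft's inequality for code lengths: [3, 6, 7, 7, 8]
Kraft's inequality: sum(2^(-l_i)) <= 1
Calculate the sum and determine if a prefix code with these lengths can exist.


Sum = 2^(-3) + 2^(-6) + 2^(-7) + 2^(-7) + 2^(-8)
    = 0.125 + 0.015625 + 0.0078125 + 0.0078125 + 0.00390625
    = 41/256 = 0.16015625
Since 0.16015625 <= 1, Kraft's inequality IS satisfied.
A prefix code with these lengths CAN exist.

Kraft sum = 0.16015625. Satisfied.


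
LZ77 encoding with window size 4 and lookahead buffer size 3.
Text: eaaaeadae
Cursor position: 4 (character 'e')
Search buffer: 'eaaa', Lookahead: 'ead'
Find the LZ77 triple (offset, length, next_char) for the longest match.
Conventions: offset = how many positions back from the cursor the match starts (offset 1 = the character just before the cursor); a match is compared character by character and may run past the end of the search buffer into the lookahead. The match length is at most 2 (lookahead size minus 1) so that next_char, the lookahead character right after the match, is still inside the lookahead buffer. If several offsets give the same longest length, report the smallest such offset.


Try each offset into the search buffer:
  offset=1 (pos 3, char 'a'): match length 0
  offset=2 (pos 2, char 'a'): match length 0
  offset=3 (pos 1, char 'a'): match length 0
  offset=4 (pos 0, char 'e'): match length 2
Longest match has length 2 at offset 4.
next_char = character at position 4 + 2 = 6 -> 'd'

Best match: offset=4, length=2 (matching 'ea' starting at position 0)
LZ77 triple: (4, 2, 'd')


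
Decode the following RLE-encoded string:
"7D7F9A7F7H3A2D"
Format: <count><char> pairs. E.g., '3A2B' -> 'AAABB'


Expanding each <count><char> pair:
  7D -> 'DDDDDDD'
  7F -> 'FFFFFFF'
  9A -> 'AAAAAAAAA'
  7F -> 'FFFFFFF'
  7H -> 'HHHHHHH'
  3A -> 'AAA'
  2D -> 'DD'

Decoded = DDDDDDDFFFFFFFAAAAAAAAAFFFFFFFHHHHHHHAAADD


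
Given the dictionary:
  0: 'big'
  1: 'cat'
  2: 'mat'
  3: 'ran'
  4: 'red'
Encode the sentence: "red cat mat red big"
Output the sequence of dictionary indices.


Look up each word in the dictionary:
  'red' -> 4
  'cat' -> 1
  'mat' -> 2
  'red' -> 4
  'big' -> 0

Encoded: [4, 1, 2, 4, 0]


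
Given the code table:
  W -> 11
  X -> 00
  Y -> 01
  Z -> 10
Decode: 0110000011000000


Decoding:
01 -> Y
10 -> Z
00 -> X
00 -> X
11 -> W
00 -> X
00 -> X
00 -> X


Result: YZXXWXXX


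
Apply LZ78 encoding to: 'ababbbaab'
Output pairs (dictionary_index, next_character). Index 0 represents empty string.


LZ78 encoding steps:
Dictionary: {0: ''}
Step 1: w='' (idx 0), next='a' -> output (0, 'a'), add 'a' as idx 1
Step 2: w='' (idx 0), next='b' -> output (0, 'b'), add 'b' as idx 2
Step 3: w='a' (idx 1), next='b' -> output (1, 'b'), add 'ab' as idx 3
Step 4: w='b' (idx 2), next='b' -> output (2, 'b'), add 'bb' as idx 4
Step 5: w='a' (idx 1), next='a' -> output (1, 'a'), add 'aa' as idx 5
Step 6: w='b' (idx 2), end of input -> output (2, '')


Encoded: [(0, 'a'), (0, 'b'), (1, 'b'), (2, 'b'), (1, 'a'), (2, '')]


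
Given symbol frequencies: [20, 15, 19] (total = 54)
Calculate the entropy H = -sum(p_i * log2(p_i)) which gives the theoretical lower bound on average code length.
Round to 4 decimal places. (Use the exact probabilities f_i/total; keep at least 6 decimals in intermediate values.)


Per-symbol terms -p_i * log2(p_i) with p_i = f_i/54:
  p = 20/54 = 0.370370: log2(p) = -1.432959, -p*log2(p) = 0.530726
  p = 15/54 = 0.277778: log2(p) = -1.847997, -p*log2(p) = 0.513332
  p = 19/54 = 0.351852: log2(p) = -1.506960, -p*log2(p) = 0.530227
H = 0.530726 + 0.513332 + 0.530227 = 1.574285

H = 1.5743 bits/symbol


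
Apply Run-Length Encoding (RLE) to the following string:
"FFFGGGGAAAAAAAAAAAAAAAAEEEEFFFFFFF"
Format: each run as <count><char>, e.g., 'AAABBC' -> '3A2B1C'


Scanning runs left to right:
  i=0: run of 'F' x 3 -> '3F'
  i=3: run of 'G' x 4 -> '4G'
  i=7: run of 'A' x 16 -> '16A'
  i=23: run of 'E' x 4 -> '4E'
  i=27: run of 'F' x 7 -> '7F'

RLE = 3F4G16A4E7F


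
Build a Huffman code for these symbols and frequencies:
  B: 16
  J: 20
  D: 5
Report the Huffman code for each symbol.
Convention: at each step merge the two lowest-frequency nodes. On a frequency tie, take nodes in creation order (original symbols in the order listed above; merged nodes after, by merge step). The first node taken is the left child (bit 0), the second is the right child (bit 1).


Huffman tree construction:
Step 1: Merge D(5) + B(16) = 21
Step 2: Merge J(20) + (D+B)(21) = 41
Read each symbol's code off the tree from the root (left child = 0, right child = 1).

Codes:
  B: 11 (length 2)
  J: 0 (length 1)
  D: 10 (length 2)
Average code length: 62/41 = 1.5122 bits/symbol


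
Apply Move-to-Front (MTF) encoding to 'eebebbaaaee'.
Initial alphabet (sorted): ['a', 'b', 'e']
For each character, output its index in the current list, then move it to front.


MTF encoding:
'e': index 2 in ['a', 'b', 'e'] -> ['e', 'a', 'b']
'e': index 0 in ['e', 'a', 'b'] -> ['e', 'a', 'b']
'b': index 2 in ['e', 'a', 'b'] -> ['b', 'e', 'a']
'e': index 1 in ['b', 'e', 'a'] -> ['e', 'b', 'a']
'b': index 1 in ['e', 'b', 'a'] -> ['b', 'e', 'a']
'b': index 0 in ['b', 'e', 'a'] -> ['b', 'e', 'a']
'a': index 2 in ['b', 'e', 'a'] -> ['a', 'b', 'e']
'a': index 0 in ['a', 'b', 'e'] -> ['a', 'b', 'e']
'a': index 0 in ['a', 'b', 'e'] -> ['a', 'b', 'e']
'e': index 2 in ['a', 'b', 'e'] -> ['e', 'a', 'b']
'e': index 0 in ['e', 'a', 'b'] -> ['e', 'a', 'b']


Output: [2, 0, 2, 1, 1, 0, 2, 0, 0, 2, 0]


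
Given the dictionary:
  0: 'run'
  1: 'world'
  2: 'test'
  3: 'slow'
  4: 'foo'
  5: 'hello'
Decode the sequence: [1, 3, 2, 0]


Look up each index in the dictionary:
  1 -> 'world'
  3 -> 'slow'
  2 -> 'test'
  0 -> 'run'

Decoded: "world slow test run"


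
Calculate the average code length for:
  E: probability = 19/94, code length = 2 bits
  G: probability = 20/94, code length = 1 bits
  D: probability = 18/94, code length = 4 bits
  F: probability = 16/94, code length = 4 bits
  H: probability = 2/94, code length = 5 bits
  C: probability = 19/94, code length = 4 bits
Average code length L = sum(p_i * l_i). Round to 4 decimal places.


Weighted contributions p_i * l_i:
  E: (19/94) * 2 = 38/94
  G: (20/94) * 1 = 20/94
  D: (18/94) * 4 = 72/94
  F: (16/94) * 4 = 64/94
  H: (2/94) * 5 = 10/94
  C: (19/94) * 4 = 76/94
Sum = (38 + 20 + 72 + 64 + 10 + 76)/94 = 280/94

L = 280/94 = 2.9787 bits/symbol


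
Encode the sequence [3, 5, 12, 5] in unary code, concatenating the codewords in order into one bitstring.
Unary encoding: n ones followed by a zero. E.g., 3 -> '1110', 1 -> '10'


Encode each number as n ones followed by a terminating 0:
  3 -> 1110 (4 bits)
  5 -> 111110 (6 bits)
  12 -> 1111111111110 (13 bits)
  5 -> 111110 (6 bits)
Total length = 4 + 6 + 13 + 6 = 29 bits.

Unary([3, 5, 12, 5]) = 11101111101111111111110111110 (29 bits)


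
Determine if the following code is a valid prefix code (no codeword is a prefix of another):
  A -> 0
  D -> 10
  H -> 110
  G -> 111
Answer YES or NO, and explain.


Checking each pair (does one codeword prefix another?):
  A='0' vs D='10': no prefix
  A='0' vs H='110': no prefix
  A='0' vs G='111': no prefix
  D='10' vs A='0': no prefix
  D='10' vs H='110': no prefix
  D='10' vs G='111': no prefix
  H='110' vs A='0': no prefix
  H='110' vs D='10': no prefix
  H='110' vs G='111': no prefix
  G='111' vs A='0': no prefix
  G='111' vs D='10': no prefix
  G='111' vs H='110': no prefix
No violation found over all pairs.

YES -- this is a valid prefix code. No codeword is a prefix of any other codeword.


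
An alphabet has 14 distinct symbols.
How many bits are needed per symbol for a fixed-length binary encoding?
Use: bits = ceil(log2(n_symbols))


log2(14) = 3.8074
Bracket: 2^3 = 8 < 14 <= 2^4 = 16
So ceil(log2(14)) = 4

bits = ceil(log2(14)) = ceil(3.8074) = 4 bits


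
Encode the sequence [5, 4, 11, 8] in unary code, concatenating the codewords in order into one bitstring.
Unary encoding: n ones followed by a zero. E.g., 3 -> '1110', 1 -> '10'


Encode each number as n ones followed by a terminating 0:
  5 -> 111110 (6 bits)
  4 -> 11110 (5 bits)
  11 -> 111111111110 (12 bits)
  8 -> 111111110 (9 bits)
Total length = 6 + 5 + 12 + 9 = 32 bits.

Unary([5, 4, 11, 8]) = 11111011110111111111110111111110 (32 bits)


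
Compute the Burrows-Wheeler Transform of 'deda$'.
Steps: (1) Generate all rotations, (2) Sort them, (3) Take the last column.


Rotations (sorted):
  0: $deda -> last char: a
  1: a$ded -> last char: d
  2: da$de -> last char: e
  3: deda$ -> last char: $
  4: eda$d -> last char: d


BWT = ade$d


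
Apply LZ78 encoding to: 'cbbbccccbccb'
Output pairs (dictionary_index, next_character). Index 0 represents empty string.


LZ78 encoding steps:
Dictionary: {0: ''}
Step 1: w='' (idx 0), next='c' -> output (0, 'c'), add 'c' as idx 1
Step 2: w='' (idx 0), next='b' -> output (0, 'b'), add 'b' as idx 2
Step 3: w='b' (idx 2), next='b' -> output (2, 'b'), add 'bb' as idx 3
Step 4: w='c' (idx 1), next='c' -> output (1, 'c'), add 'cc' as idx 4
Step 5: w='cc' (idx 4), next='b' -> output (4, 'b'), add 'ccb' as idx 5
Step 6: w='ccb' (idx 5), end of input -> output (5, '')


Encoded: [(0, 'c'), (0, 'b'), (2, 'b'), (1, 'c'), (4, 'b'), (5, '')]


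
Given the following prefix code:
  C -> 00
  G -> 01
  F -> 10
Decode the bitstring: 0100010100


Decoding step by step:
Bits 01 -> G
Bits 00 -> C
Bits 01 -> G
Bits 01 -> G
Bits 00 -> C


Decoded message: GCGGC


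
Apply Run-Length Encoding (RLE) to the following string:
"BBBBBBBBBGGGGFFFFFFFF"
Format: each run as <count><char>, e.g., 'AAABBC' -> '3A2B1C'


Scanning runs left to right:
  i=0: run of 'B' x 9 -> '9B'
  i=9: run of 'G' x 4 -> '4G'
  i=13: run of 'F' x 8 -> '8F'

RLE = 9B4G8F


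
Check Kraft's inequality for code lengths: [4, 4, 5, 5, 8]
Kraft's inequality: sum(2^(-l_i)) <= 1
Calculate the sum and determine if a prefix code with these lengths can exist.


Sum = 2^(-4) + 2^(-4) + 2^(-5) + 2^(-5) + 2^(-8)
    = 0.0625 + 0.0625 + 0.03125 + 0.03125 + 0.00390625
    = 49/256 = 0.19140625
Since 0.19140625 <= 1, Kraft's inequality IS satisfied.
A prefix code with these lengths CAN exist.

Kraft sum = 0.19140625. Satisfied.


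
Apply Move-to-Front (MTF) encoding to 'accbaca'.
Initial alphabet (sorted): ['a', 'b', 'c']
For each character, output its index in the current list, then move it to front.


MTF encoding:
'a': index 0 in ['a', 'b', 'c'] -> ['a', 'b', 'c']
'c': index 2 in ['a', 'b', 'c'] -> ['c', 'a', 'b']
'c': index 0 in ['c', 'a', 'b'] -> ['c', 'a', 'b']
'b': index 2 in ['c', 'a', 'b'] -> ['b', 'c', 'a']
'a': index 2 in ['b', 'c', 'a'] -> ['a', 'b', 'c']
'c': index 2 in ['a', 'b', 'c'] -> ['c', 'a', 'b']
'a': index 1 in ['c', 'a', 'b'] -> ['a', 'c', 'b']


Output: [0, 2, 0, 2, 2, 2, 1]


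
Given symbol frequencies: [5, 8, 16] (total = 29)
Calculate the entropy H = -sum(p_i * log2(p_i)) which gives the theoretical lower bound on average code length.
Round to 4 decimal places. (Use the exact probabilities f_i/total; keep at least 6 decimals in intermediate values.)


Per-symbol terms -p_i * log2(p_i) with p_i = f_i/29:
  p = 5/29 = 0.172414: log2(p) = -2.536053, -p*log2(p) = 0.437251
  p = 8/29 = 0.275862: log2(p) = -1.857981, -p*log2(p) = 0.512546
  p = 16/29 = 0.551724: log2(p) = -0.857981, -p*log2(p) = 0.473369
H = 0.437251 + 0.512546 + 0.473369 = 1.423166

H = 1.4232 bits/symbol


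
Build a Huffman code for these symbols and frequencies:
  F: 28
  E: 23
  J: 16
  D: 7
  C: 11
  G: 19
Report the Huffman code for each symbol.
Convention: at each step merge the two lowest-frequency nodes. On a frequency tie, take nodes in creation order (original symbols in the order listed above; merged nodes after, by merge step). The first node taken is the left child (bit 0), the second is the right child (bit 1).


Huffman tree construction:
Step 1: Merge D(7) + C(11) = 18
Step 2: Merge J(16) + (D+C)(18) = 34
Step 3: Merge G(19) + E(23) = 42
Step 4: Merge F(28) + (J+(D+C))(34) = 62
Step 5: Merge (G+E)(42) + (F+(J+(D+C)))(62) = 104
Read each symbol's code off the tree from the root (left child = 0, right child = 1).

Codes:
  F: 10 (length 2)
  E: 01 (length 2)
  J: 110 (length 3)
  D: 1110 (length 4)
  C: 1111 (length 4)
  G: 00 (length 2)
Average code length: 260/104 = 2.5000 bits/symbol


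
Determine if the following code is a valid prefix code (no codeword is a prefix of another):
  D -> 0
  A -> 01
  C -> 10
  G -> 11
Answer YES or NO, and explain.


Checking each pair (does one codeword prefix another?):
  D='0' vs A='01': prefix -- VIOLATION

NO -- this is NOT a valid prefix code. D (0) is a prefix of A (01).


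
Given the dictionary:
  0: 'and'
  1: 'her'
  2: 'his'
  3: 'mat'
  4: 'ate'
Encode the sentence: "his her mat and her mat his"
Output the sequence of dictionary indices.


Look up each word in the dictionary:
  'his' -> 2
  'her' -> 1
  'mat' -> 3
  'and' -> 0
  'her' -> 1
  'mat' -> 3
  'his' -> 2

Encoded: [2, 1, 3, 0, 1, 3, 2]


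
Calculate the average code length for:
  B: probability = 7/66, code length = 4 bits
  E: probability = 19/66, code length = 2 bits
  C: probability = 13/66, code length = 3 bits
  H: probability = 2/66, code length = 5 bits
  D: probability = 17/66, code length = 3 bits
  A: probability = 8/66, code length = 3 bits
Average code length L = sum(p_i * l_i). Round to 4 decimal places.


Weighted contributions p_i * l_i:
  B: (7/66) * 4 = 28/66
  E: (19/66) * 2 = 38/66
  C: (13/66) * 3 = 39/66
  H: (2/66) * 5 = 10/66
  D: (17/66) * 3 = 51/66
  A: (8/66) * 3 = 24/66
Sum = (28 + 38 + 39 + 10 + 51 + 24)/66 = 190/66

L = 190/66 = 2.8788 bits/symbol


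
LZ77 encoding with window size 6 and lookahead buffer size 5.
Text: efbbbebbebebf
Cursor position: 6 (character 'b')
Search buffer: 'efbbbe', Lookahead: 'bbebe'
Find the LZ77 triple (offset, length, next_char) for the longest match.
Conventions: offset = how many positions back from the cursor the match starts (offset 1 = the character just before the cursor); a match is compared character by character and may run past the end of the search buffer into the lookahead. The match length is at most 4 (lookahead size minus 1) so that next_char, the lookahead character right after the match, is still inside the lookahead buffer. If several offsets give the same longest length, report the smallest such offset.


Try each offset into the search buffer:
  offset=1 (pos 5, char 'e'): match length 0
  offset=2 (pos 4, char 'b'): match length 1
  offset=3 (pos 3, char 'b'): match length 4
  offset=4 (pos 2, char 'b'): match length 2
  offset=5 (pos 1, char 'f'): match length 0
  offset=6 (pos 0, char 'e'): match length 0
Longest match has length 4 at offset 3.
next_char = character at position 6 + 4 = 10 -> 'e'

Best match: offset=3, length=4 (matching 'bbeb' starting at position 3)
LZ77 triple: (3, 4, 'e')


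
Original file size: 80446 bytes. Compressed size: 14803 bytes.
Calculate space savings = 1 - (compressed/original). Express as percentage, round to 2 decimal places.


ratio = compressed/original = 14803/80446 = 0.184012
savings = 1 - ratio = 1 - 0.184012 = 0.815988
as a percentage: 0.815988 * 100 = 81.6%

Space savings = 1 - 14803/80446 = 81.6%


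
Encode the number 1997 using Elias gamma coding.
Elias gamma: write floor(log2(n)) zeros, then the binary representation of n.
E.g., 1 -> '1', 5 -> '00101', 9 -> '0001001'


num_bits = floor(log2(1997)) + 1 = 11
leading_zeros = num_bits - 1 = 10
binary(1997) = 11111001101

Elias gamma(1997) = '0000000000' + '11111001101' = 000000000011111001101 (21 bits)


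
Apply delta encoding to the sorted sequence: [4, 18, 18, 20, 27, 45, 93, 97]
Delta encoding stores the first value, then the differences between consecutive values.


First value: 4
Deltas:
  18 - 4 = 14
  18 - 18 = 0
  20 - 18 = 2
  27 - 20 = 7
  45 - 27 = 18
  93 - 45 = 48
  97 - 93 = 4


Delta encoded: [4, 14, 0, 2, 7, 18, 48, 4]


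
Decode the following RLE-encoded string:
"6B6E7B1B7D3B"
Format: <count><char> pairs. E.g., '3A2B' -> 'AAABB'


Expanding each <count><char> pair:
  6B -> 'BBBBBB'
  6E -> 'EEEEEE'
  7B -> 'BBBBBBB'
  1B -> 'B'
  7D -> 'DDDDDDD'
  3B -> 'BBB'

Decoded = BBBBBBEEEEEEBBBBBBBBDDDDDDDBBB


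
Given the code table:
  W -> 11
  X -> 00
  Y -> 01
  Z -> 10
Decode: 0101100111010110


Decoding:
01 -> Y
01 -> Y
10 -> Z
01 -> Y
11 -> W
01 -> Y
01 -> Y
10 -> Z


Result: YYZYWYYZ


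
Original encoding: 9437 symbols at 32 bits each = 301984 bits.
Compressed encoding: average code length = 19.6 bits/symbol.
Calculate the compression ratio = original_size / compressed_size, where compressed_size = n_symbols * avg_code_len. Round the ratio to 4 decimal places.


original_size = n_symbols * orig_bits = 9437 * 32 = 301984 bits
compressed_size = n_symbols * avg_code_len = 9437 * 19.6 = 184965.2 bits
ratio = original_size / compressed_size = 301984 / 184965.2 = 1.6327

Compression ratio = 1.6327
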